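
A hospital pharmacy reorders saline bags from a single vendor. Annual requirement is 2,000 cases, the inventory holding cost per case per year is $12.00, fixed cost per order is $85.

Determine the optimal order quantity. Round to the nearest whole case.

Q* = √(2·D·S / H) = √(2·2,000·85 / 12) = √28,333.3 ≈ 168.33

168 cases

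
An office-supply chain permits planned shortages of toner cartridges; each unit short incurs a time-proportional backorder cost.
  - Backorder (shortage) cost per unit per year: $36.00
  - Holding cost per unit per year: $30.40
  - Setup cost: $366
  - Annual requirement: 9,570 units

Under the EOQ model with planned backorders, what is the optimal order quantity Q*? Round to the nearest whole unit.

Basic EOQ = √(2·9,570·366/30.4) = 480.037
Backorder adjustment √((H+b)/b) = √((30.4+36)/36) = 1.3581
Q* = 480.037 × 1.3581 ≈ 651.94

652 units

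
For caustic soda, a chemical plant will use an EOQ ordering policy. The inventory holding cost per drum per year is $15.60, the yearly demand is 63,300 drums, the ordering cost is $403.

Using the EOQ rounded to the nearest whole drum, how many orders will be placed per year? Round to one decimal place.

EOQ = √(2DS/H) = √(2 × 63,300 × 403 / 15.6)
    = √(3,270,500.00) ≈ 1,808.45 → Q = 1,808
N = D/Q = 63,300/1,808 ≈ 35.011 orders/yr

35.0 orders per year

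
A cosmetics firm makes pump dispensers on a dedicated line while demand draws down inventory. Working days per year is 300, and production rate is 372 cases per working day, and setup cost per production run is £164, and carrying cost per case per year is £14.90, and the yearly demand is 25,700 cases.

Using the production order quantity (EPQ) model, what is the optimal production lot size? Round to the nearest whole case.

d = 25,700/300 = 85.6667 cases/day;  effective holding cost H(1 − d/p) = 14.9·(1 − 85.6667/372) = 11.46873
Q* = √(2DS / H_eff) = √(2·25,700·164 / 11.46873) ≈ 857.33

857 cases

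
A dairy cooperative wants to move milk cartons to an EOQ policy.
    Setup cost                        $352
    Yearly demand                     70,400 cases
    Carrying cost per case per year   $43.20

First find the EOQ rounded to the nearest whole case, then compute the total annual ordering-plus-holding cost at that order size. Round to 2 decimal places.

$46,271.60

Optimal lot size Q* = (2 × 70,400 × $352 / $43.2)^½ ≈ 1,071.10 → Q = 1,071 cases
Ordering: D/Q × S = 70,400/1,071 × $352 = $23,138.00
Holding:  Q/2 × H = 1,071/2 × $43.2 = $23,133.60
Total = $23,138.00 + $23,133.60 = $46,271.60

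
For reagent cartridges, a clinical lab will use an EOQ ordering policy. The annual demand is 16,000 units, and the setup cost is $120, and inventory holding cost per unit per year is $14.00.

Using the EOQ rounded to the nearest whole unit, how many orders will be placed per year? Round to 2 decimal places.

30.53 orders per year

2DS/H = 2·16,000·120/14 = 274,285.71
EOQ = √274,285.71 ≈ 523.72 → Q = 524
Orders per year = D/Q = 16,000 / 524 = 30.534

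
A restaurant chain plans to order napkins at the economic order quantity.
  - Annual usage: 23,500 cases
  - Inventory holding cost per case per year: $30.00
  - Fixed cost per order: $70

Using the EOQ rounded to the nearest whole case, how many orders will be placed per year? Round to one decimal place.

2DS/H = 2·23,500·70/30 = 109,666.67
EOQ = √109,666.67 ≈ 331.16 → Q = 331
N = D/Q = 23,500/331 ≈ 70.997 orders/yr

71.0 orders per year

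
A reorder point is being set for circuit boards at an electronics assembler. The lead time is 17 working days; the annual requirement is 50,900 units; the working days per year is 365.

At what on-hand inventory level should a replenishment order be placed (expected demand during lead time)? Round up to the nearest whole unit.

Daily demand d = 50,900 / 365 = 139.452 units/day
Demand during lead time = 139.452 × 17 = 2,370.68
Reorder point = 2,370.68 → round up

2,371 units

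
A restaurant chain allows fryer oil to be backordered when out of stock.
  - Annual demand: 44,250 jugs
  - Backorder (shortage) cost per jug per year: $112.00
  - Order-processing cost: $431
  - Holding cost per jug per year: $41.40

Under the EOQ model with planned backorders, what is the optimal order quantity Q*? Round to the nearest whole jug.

Q* = √(2DS/H) · √((H + b)/b)
   = √(2 × 44,250 × 431 / 41.4) · √((41.4 + 112) / 112)
   = 959.865 × 1.1703 ≈ 1,123.35

1,123 jugs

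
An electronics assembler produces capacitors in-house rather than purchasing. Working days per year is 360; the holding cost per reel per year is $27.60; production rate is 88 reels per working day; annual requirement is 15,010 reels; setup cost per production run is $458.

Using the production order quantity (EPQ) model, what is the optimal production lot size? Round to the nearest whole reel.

973 reels

Daily demand d = 15,010/360 = 41.694; p = 88; 1 − d/p = 0.52620
EPQ = √(2DS / (H(1 − d/p)))
    = √(2 × 15,010 × 458 / (27.6 × 0.52620)) ≈ 972.99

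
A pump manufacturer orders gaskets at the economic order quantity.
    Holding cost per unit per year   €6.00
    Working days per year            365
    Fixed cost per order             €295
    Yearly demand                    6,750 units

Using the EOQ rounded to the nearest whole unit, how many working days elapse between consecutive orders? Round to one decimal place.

44.1 days

2DS/H = 2·6,750·295/6 = 663,750.00
EOQ = √663,750.00 ≈ 814.71 → Q = 815 units
Days between orders = 365 / (D/Q) = 365 / 8.282 ≈ 44.070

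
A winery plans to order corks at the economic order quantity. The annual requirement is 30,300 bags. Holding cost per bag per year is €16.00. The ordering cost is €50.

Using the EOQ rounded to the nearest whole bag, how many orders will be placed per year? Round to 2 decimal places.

2DS/H = 2·30,300·50/16 = 189,375.00
EOQ = √189,375.00 ≈ 435.17 → Q = 435
N = D/Q = 30,300/435 ≈ 69.655 orders/yr

69.66 orders per year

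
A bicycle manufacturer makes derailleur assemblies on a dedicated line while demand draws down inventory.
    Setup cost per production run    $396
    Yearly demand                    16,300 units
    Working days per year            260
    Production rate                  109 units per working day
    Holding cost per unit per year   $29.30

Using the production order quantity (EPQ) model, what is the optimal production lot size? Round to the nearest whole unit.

1,018 units

d = 16,300/260 = 62.6923 units/day;  effective holding cost H(1 − d/p) = 29.3·(1 − 62.6923/109) = 12.44785
Q* = √(2DS / H_eff) = √(2·16,300·396 / 12.44785) ≈ 1,018.38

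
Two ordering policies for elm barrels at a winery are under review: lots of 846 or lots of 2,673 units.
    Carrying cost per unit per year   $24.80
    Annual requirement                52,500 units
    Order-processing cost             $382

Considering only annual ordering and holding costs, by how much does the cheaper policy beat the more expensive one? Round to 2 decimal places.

$6,451.93

For each Q, cost = (D/Q)·S + (Q/2)·H.
TC(846) = (52,500/846)×382 + (846/2)×24.8 = $34,196.07
TC(2,673) = (52,500/2,673)×382 + (2,673/2)×24.8 = $40,648.01
Cheaper: Q = 846.  Difference = $6,451.93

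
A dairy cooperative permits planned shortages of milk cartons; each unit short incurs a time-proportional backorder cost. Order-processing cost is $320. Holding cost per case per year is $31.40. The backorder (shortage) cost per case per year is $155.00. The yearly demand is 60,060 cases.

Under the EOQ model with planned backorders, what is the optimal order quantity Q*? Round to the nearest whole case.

Q* = √(2DS/H) · √((H + b)/b)
   = √(2 × 60,060 × 320 / 31.4) · √((31.4 + 155) / 155)
   = 1,106.414 × 1.0966 ≈ 1,213.32

1,213 cases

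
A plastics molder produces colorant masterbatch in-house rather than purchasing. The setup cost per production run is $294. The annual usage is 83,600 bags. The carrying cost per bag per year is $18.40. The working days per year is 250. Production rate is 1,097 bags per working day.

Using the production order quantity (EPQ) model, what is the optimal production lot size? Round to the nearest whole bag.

Daily demand d = 83,600/250 = 334.400; p = 1097; 1 − d/p = 0.69517
EPQ = √(2DS / (H(1 − d/p)))
    = √(2 × 83,600 × 294 / (18.4 × 0.69517)) ≈ 1,960.37

1,960 bags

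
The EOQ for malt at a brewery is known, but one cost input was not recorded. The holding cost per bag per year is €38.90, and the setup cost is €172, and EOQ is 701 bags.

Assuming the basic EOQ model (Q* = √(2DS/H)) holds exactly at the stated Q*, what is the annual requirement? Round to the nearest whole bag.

From Q* = √(2DS/H) ⇒ Q*² = 2DS/H.
D = Q²H / (2S) = 701² × 38.9 / (2 × 172) = 55,568.31

55,568 bags per year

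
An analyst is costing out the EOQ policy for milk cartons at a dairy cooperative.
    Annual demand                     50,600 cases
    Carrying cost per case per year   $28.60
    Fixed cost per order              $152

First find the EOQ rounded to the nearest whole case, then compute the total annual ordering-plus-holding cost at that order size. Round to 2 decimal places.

EOQ = √(2DS/H) = √(2 × 50,600 × 152 / 28.6)
    = √(537,846.15) ≈ 733.38 → Q = 733 cases
Annual ordering cost = (D/Q)·S = (50,600/733) × 152 = $10,492.77
Annual holding cost  = (Q/2)·H = (733/2) × 28.6 = $10,481.90
Total = $10,492.77 + $10,481.90 = $20,974.67

$20,974.67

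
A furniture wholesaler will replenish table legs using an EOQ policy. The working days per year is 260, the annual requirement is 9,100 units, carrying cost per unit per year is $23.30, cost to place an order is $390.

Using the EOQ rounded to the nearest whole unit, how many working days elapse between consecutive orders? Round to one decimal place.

EOQ = √(2DS/H) = √(2 × 9,100 × 390 / 23.3)
    = √(304,635.19) ≈ 551.94 → Q = 552 units
T = Q/D × 260 days = 552/9,100 × 260 = 15.771 days

15.8 days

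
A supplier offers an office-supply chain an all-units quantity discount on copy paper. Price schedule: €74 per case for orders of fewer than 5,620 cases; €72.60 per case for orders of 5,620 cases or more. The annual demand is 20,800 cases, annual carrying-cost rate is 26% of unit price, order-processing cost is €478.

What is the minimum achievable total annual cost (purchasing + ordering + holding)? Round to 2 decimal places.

€1,558,759.74

H₁ = 26%×€74 = €19.2400;  H₂ = 26%×€72.60 = €18.8760
EOQ₁ = √(2×20,800×478/19.2400) = 1,016.62  (< 5,620, feasible at tier 1)
EOQ₂ = √(2×20,800×478/18.8760) = 1,026.37  (< 5,620 → use Q = 5,620 at tier-2 price)
TC(tier 1 (EOQ₁), Q≈1,016.6) = €1,558,759.74
TC(tier 2, Q≈5,620.0) = €1,564,890.67
Minimum at tier 1 (EOQ₁): €1,558,759.74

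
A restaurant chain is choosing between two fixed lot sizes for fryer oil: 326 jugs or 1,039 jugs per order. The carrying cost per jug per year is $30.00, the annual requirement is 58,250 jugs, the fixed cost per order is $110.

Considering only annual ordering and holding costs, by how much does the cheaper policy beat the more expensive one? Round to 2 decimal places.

$2,792.92

Annual cost at Q: ordering D·S/Q plus holding Q·H/2.
TC(326) = (58,250/326)×110 + (326/2)×30 = $24,544.91
TC(1,039) = (58,250/1,039)×110 + (1,039/2)×30 = $21,751.99
|ΔTC| = |$24,544.91 − $21,751.99| = $2,792.92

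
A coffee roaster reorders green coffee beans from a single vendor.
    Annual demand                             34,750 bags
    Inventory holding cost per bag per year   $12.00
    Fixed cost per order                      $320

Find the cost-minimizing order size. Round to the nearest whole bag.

Optimal lot size Q* = (2 × 34,750 × $320 / $12)^½ ≈ 1,361.37

1,361 bags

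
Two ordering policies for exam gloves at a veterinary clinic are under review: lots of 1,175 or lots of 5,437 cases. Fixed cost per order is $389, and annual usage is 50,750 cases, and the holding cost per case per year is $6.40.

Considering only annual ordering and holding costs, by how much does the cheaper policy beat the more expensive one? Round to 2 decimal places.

TC(Q) = (D/Q)S + (Q/2)H
TC(1,175) = (50,750/1,175)×389 + (1,175/2)×6.4 = $20,561.49
TC(5,437) = (50,750/5,437)×389 + (5,437/2)×6.4 = $21,029.40
Cheaper: Q = 1,175.  Difference = $467.91

$467.91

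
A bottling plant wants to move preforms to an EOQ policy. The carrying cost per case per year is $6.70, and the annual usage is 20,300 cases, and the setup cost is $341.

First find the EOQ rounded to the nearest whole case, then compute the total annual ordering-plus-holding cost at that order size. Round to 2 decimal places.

$9,631.14

2DS/H = 2·20,300·341/6.7 = 2,066,358.21
EOQ = √2,066,358.21 ≈ 1,437.48 → Q = 1,437 cases
Orders/yr = 20,300/1,437 = 14.127; ordering cost = 14.127 × $341 = $4,817.19
Average inventory = 1,437/2 = 718.5; holding cost = 718.5 × $6.7 = $4,813.95
Total = $4,817.19 + $4,813.95 = $9,631.14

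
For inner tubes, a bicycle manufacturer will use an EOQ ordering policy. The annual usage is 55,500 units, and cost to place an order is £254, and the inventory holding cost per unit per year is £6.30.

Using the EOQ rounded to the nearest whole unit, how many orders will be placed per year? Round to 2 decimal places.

26.24 orders per year

2DS/H = 2·55,500·254/6.3 = 4,475,238.10
EOQ = √4,475,238.10 ≈ 2,115.48 → Q = 2,115
N = D/Q = 55,500/2,115 ≈ 26.241 orders/yr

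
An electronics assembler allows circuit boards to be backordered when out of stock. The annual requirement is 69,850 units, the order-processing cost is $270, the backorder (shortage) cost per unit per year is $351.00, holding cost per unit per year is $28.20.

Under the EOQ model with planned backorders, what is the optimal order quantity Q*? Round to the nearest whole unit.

Q* = √(2DS/H) · √((H + b)/b)
   = √(2 × 69,850 × 270 / 28.2) · √((28.2 + 351) / 351)
   = 1,156.526 × 1.0394 ≈ 1,202.09

1,202 units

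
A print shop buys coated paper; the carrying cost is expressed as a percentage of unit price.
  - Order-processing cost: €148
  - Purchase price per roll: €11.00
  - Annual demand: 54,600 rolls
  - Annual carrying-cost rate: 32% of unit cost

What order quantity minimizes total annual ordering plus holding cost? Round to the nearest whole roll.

2,143 rolls

Carrying cost H = €11 × 32% = €3.5200/roll/yr
EOQ = √(2DS/H) = √(2 × 54,600 × 148 / 3.52)
    = √(4,591,363.64) ≈ 2,142.75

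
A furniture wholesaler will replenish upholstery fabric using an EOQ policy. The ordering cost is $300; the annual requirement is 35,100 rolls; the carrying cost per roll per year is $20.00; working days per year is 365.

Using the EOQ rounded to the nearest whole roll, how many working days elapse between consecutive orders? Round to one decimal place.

Q* = √(2·D·S / H) = √(2·35,100·300 / 20) = √1,053,000.0 ≈ 1,026.16 → Q = 1,026 rolls
Cycle time = (working days × Q)/D = (365 × 1,026) / 35,100 = 10.669 days

10.7 days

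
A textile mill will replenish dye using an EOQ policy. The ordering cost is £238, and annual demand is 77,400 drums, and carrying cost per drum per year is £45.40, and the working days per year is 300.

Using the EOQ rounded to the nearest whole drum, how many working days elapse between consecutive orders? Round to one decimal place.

Optimal lot size Q* = (2 × 77,400 × £238 / £45.4)^½ ≈ 900.84 → Q = 901 drums
Cycle time = (working days × Q)/D = (300 × 901) / 77,400 = 3.492 days

3.5 days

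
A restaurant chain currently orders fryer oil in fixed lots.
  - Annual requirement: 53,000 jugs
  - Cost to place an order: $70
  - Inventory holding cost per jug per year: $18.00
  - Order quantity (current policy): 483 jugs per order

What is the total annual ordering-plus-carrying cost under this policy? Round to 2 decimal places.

$12,028.16

Annual ordering cost = (D/Q)·S = (53,000/483) × 70 = $7,681.16
Annual holding cost  = (Q/2)·H = (483/2) × 18 = $4,347.00
Total = $7,681.16 + $4,347.00 = $12,028.16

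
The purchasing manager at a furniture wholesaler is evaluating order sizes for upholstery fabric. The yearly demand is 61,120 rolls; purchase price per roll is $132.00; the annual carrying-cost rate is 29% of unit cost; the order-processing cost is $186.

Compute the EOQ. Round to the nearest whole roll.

Holding cost per roll per year: H = 29% × $132 = $38.2800
Q* = √(2·D·S / H) = √(2·61,120·186 / 38.28) = √593,956.1 ≈ 770.69

771 rolls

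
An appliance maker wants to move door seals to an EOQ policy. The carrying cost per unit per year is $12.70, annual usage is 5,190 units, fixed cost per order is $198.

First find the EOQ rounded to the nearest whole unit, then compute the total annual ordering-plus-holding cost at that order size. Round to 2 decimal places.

EOQ = √(2DS/H) = √(2 × 5,190 × 198 / 12.7)
    = √(161,829.92) ≈ 402.28 → Q = 402 units
Annual ordering cost = (D/Q)·S = (5,190/402) × 198 = $2,556.27
Annual holding cost  = (Q/2)·H = (402/2) × 12.7 = $2,552.70
Total = $2,556.27 + $2,552.70 = $5,108.97

$5,108.97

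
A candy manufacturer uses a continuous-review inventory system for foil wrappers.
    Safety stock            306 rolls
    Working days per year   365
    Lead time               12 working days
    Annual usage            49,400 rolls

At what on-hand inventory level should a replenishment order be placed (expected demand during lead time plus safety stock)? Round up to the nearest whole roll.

Daily demand d = 49,400 / 365 = 135.342 rolls/day
Demand during lead time = 135.342 × 12 = 1,624.11
Reorder point = 1,624.11 + 306 = 1,930.11 → round up

1,931 rolls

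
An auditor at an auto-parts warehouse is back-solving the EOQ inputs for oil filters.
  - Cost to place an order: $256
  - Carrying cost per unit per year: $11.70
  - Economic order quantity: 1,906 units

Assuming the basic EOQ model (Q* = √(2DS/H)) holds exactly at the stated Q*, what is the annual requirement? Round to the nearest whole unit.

From Q* = √(2DS/H) ⇒ Q*² = 2DS/H.
D = Q²H / (2S) = 1,906² × 11.7 / (2 × 256) = 83,015.98

83,016 units per year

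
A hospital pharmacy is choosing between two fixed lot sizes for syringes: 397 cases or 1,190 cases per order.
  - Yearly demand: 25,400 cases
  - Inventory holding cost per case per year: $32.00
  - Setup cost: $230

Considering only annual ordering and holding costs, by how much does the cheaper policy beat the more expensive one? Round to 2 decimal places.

Annual cost at Q: ordering D·S/Q plus holding Q·H/2.
TC(397) = (25,400/397)×230 + (397/2)×32 = $21,067.37
TC(1,190) = (25,400/1,190)×230 + (1,190/2)×32 = $23,949.24
Cheaper: Q = 397.  Difference = $2,881.88

$2,881.88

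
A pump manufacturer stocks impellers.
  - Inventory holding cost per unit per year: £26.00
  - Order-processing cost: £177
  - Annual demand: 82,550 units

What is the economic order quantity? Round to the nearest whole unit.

EOQ = √(2DS/H) = √(2 × 82,550 × 177 / 26)
    = √(1,123,950.00) ≈ 1,060.17

1,060 units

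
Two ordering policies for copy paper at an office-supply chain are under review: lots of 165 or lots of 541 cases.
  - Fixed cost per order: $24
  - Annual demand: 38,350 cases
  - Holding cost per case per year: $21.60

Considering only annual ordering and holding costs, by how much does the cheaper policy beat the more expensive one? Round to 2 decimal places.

For each Q, cost = (D/Q)·S + (Q/2)·H.
TC(165) = (38,350/165)×24 + (165/2)×21.6 = $7,360.18
TC(541) = (38,350/541)×24 + (541/2)×21.6 = $7,544.09
Cheaper: Q = 165.  Difference = $183.91

$183.91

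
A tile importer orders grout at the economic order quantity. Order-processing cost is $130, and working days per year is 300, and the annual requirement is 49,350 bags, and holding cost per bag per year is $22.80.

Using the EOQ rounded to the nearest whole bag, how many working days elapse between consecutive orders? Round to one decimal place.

4.6 days

Q* = √(2·D·S / H) = √(2·49,350·130 / 22.8) = √562,763.2 ≈ 750.18 → Q = 750 bags
Cycle time = (working days × Q)/D = (300 × 750) / 49,350 = 4.559 days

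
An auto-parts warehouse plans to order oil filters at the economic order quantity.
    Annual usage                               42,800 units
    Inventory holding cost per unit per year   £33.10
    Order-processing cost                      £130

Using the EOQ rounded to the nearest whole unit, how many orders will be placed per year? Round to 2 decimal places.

73.79 orders per year

Q* = √(2·D·S / H) = √(2·42,800·130 / 33.1) = √336,193.4 ≈ 579.82 → Q = 580
Orders per year = D/Q = 42,800 / 580 = 73.793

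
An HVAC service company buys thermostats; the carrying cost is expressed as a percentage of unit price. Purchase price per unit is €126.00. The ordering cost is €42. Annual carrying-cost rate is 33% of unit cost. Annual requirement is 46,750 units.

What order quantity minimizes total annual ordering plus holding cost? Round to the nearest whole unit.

H = i·C = 0.33 × €126 = €41.5800 per unit-year
Optimal lot size Q* = (2 × 46,750 × €42 / €41.58)^½ ≈ 307.32

307 units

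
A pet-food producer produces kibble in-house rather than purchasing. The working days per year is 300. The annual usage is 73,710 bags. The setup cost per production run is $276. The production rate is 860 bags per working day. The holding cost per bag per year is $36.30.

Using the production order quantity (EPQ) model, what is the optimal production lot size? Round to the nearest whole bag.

1,253 bags

d = 73,710/300 = 245.7000 bags/day;  effective holding cost H(1 − d/p) = 36.3·(1 − 245.7000/860) = 25.92917
Q* = √(2DS / H_eff) = √(2·73,710·276 / 25.92917) ≈ 1,252.67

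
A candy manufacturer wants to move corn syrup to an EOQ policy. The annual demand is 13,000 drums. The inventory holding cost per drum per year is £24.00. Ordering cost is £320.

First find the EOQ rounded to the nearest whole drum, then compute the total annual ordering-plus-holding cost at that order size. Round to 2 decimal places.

£14,130.82

Optimal lot size Q* = (2 × 13,000 × £320 / £24)^½ ≈ 588.78 → Q = 589 drums
Ordering: D/Q × S = 13,000/589 × £320 = £7,062.82
Holding:  Q/2 × H = 589/2 × £24 = £7,068.00
Total = £7,062.82 + £7,068.00 = £14,130.82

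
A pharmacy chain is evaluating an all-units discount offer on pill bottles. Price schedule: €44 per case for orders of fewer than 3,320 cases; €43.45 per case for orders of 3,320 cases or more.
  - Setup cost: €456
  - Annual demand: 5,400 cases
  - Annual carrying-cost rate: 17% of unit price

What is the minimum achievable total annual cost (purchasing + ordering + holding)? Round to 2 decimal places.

€243,669.39

H₁ = 17%×€44 = €7.4800;  H₂ = 17%×€43.45 = €7.3865
EOQ₁ = √(2×5,400×456/7.4800) = 811.42  (< 3,320, feasible at tier 1)
EOQ₂ = √(2×5,400×456/7.3865) = 816.54  (< 3,320 → use Q = 3,320 at tier-2 price)
TC(tier 1 (EOQ₁), Q≈811.4) = €243,669.39
TC(tier 2, Q≈3,320.0) = €247,633.28
Minimum at tier 1 (EOQ₁): €243,669.39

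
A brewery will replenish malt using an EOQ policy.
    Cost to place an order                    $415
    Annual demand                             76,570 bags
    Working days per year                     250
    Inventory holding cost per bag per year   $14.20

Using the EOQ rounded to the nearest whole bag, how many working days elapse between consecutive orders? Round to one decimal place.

EOQ = √(2DS/H) = √(2 × 76,570 × 415 / 14.2)
    = √(4,475,570.42) ≈ 2,115.55 → Q = 2,116 bags
Days between orders = 250 / (D/Q) = 250 / 36.186 ≈ 6.909

6.9 days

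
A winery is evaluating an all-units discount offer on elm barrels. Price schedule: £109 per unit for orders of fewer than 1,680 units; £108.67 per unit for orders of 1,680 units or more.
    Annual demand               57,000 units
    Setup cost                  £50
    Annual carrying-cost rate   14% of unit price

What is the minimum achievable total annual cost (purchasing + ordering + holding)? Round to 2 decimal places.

H₁ = 14%×£109 = £15.2600;  H₂ = 14%×£108.67 = £15.2138
EOQ₁ = √(2×57,000×50/15.2600) = 611.17  (< 1,680, feasible at tier 1)
EOQ₂ = √(2×57,000×50/15.2138) = 612.09  (< 1,680 → use Q = 1,680 at tier-2 price)
TC(tier 1 (EOQ₁), Q≈611.2) = £6,222,326.41
TC(tier 2, Q≈1,680.0) = £6,208,666.02
Minimum at tier 2: £6,208,666.02

£6,208,666.02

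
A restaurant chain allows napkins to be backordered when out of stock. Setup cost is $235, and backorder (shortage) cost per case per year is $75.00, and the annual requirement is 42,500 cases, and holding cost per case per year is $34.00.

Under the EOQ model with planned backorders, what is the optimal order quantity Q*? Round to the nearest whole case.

924 cases

Q* = √(2DS/H) · √((H + b)/b)
   = √(2 × 42,500 × 235 / 34) · √((34 + 75) / 75)
   = 766.485 × 1.2055 ≈ 924.03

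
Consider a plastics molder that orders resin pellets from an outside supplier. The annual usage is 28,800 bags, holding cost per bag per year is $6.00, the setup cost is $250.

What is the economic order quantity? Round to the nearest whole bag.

1,549 bags

EOQ = √(2DS/H) = √(2 × 28,800 × 250 / 6)
    = √(2,400,000.00) ≈ 1,549.19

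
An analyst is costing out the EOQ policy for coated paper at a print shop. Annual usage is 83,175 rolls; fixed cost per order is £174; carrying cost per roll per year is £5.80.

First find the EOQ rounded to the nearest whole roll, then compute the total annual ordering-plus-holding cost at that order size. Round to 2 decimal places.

£12,956.87

2DS/H = 2·83,175·174/5.8 = 4,990,500.00
EOQ = √4,990,500.00 ≈ 2,233.94 → Q = 2,234 rolls
Annual ordering cost = (D/Q)·S = (83,175/2,234) × 174 = £6,478.27
Annual holding cost  = (Q/2)·H = (2,234/2) × 5.8 = £6,478.60
Total = £6,478.27 + £6,478.60 = £12,956.87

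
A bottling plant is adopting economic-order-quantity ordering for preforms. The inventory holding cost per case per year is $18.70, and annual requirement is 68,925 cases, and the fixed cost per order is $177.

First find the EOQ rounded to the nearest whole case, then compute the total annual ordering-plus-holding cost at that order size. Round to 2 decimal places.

$21,360.47

2DS/H = 2·68,925·177/18.7 = 1,304,783.42
EOQ = √1,304,783.42 ≈ 1,142.27 → Q = 1,142 cases
Ordering: D/Q × S = 68,925/1,142 × $177 = $10,682.77
Holding:  Q/2 × H = 1,142/2 × $18.7 = $10,677.70
Total = $10,682.77 + $10,677.70 = $21,360.47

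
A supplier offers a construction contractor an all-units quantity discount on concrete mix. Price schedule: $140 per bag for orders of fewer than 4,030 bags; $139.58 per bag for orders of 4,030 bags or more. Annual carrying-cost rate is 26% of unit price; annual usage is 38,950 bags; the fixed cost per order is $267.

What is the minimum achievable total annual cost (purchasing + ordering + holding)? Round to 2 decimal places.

H₁ = 26%×$140 = $36.4000;  H₂ = 26%×$139.58 = $36.2908
EOQ₁ = √(2×38,950×267/36.4000) = 755.92  (< 4,030, feasible at tier 1)
EOQ₂ = √(2×38,950×267/36.2908) = 757.05  (< 4,030 → use Q = 4,030 at tier-2 price)
TC(tier 1 (EOQ₁), Q≈755.9) = $5,480,515.35
TC(tier 2, Q≈4,030.0) = $5,512,347.52
Minimum at tier 1 (EOQ₁): $5,480,515.35

$5,480,515.35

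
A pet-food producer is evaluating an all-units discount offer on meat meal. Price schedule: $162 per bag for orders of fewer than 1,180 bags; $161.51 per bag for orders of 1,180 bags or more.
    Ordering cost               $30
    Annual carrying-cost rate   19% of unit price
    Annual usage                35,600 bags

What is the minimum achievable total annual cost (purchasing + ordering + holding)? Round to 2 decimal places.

$5,768,766.36

H₁ = 19%×$162 = $30.7800;  H₂ = 19%×$161.51 = $30.6869
EOQ₁ = √(2×35,600×30/30.7800) = 263.43  (< 1,180, feasible at tier 1)
EOQ₂ = √(2×35,600×30/30.6869) = 263.83  (< 1,180 → use Q = 1,180 at tier-2 price)
TC(tier 1 (EOQ₁), Q≈263.4) = $5,775,308.40
TC(tier 2, Q≈1,180.0) = $5,768,766.36
Minimum at tier 2: $5,768,766.36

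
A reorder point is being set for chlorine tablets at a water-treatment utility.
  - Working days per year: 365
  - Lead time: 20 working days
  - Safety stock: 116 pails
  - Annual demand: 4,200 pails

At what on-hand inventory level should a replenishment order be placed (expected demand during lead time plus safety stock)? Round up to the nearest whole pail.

347 pails

Daily demand d = 4,200 / 365 = 11.507 pails/day
Demand during lead time = 11.507 × 20 = 230.14
Reorder point = 230.14 + 116 = 346.14 → round up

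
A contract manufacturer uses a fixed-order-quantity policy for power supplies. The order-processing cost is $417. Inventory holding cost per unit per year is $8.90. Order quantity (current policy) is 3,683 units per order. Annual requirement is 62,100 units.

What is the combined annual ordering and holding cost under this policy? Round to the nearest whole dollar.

Orders/yr = 62,100/3,683 = 16.861; ordering cost = 16.861 × $417 = $7,031.14
Average inventory = 3,683/2 = 1841.5; holding cost = 1841.5 × $8.9 = $16,389.35
Total = $7,031.14 + $16,389.35 = $23,420.49

$23,420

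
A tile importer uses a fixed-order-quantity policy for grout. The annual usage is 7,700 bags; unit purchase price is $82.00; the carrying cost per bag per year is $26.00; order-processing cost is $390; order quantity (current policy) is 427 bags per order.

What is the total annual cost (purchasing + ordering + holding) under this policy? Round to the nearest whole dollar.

$643,984

Annual ordering cost = (D/Q)·S = (7,700/427) × 390 = $7,032.79
Annual holding cost  = (Q/2)·H = (427/2) × 26 = $5,551.00
Purchase cost = D·C = 7,700 × 82 = $631,400.00
Total = $7,032.79 + $5,551.00 + $631,400.00 = $643,983.79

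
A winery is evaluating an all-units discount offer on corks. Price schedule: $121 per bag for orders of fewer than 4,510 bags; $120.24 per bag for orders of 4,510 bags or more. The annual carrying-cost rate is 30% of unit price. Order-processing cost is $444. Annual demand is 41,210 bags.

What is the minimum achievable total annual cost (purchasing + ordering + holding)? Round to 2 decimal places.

$5,022,856.94

H₁ = 30%×$121 = $36.3000;  H₂ = 30%×$120.24 = $36.0720
EOQ₁ = √(2×41,210×444/36.3000) = 1,004.05  (< 4,510, feasible at tier 1)
EOQ₂ = √(2×41,210×444/36.0720) = 1,007.22  (< 4,510 → use Q = 4,510 at tier-2 price)
TC(tier 1 (EOQ₁), Q≈1,004.0) = $5,022,856.94
TC(tier 2, Q≈4,510.0) = $5,040,489.80
Minimum at tier 1 (EOQ₁): $5,022,856.94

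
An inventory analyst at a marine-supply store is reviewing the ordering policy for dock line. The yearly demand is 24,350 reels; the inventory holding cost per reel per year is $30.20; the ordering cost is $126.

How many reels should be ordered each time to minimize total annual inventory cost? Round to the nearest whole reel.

451 reels

Q* = √(2·D·S / H) = √(2·24,350·126 / 30.2) = √203,185.4 ≈ 450.76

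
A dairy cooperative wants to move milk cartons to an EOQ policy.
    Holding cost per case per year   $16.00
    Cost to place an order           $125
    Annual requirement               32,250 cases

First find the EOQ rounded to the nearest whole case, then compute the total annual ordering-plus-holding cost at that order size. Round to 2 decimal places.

EOQ = √(2DS/H) = √(2 × 32,250 × 125 / 16)
    = √(503,906.25) ≈ 709.86 → Q = 710 cases
Annual ordering cost = (D/Q)·S = (32,250/710) × 125 = $5,677.82
Annual holding cost  = (Q/2)·H = (710/2) × 16 = $5,680.00
Total = $5,677.82 + $5,680.00 = $11,357.82

$11,357.82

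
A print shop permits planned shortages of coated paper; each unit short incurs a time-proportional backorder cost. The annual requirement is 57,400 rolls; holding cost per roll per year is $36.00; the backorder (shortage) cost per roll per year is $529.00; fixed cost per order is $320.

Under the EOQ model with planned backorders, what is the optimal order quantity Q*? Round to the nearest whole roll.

1,044 rolls

Q* = √(2DS/H) · √((H + b)/b)
   = √(2 × 57,400 × 320 / 36) · √((36 + 529) / 529)
   = 1,010.171 × 1.0335 ≈ 1,043.98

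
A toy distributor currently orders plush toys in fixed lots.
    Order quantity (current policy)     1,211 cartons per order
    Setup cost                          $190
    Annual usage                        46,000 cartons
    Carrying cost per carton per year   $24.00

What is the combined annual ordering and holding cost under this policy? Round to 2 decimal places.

$21,749.18

Orders/yr = 46,000/1,211 = 37.985; ordering cost = 37.985 × $190 = $7,217.18
Average inventory = 1,211/2 = 605.5; holding cost = 605.5 × $24 = $14,532.00
Total = $7,217.18 + $14,532.00 = $21,749.18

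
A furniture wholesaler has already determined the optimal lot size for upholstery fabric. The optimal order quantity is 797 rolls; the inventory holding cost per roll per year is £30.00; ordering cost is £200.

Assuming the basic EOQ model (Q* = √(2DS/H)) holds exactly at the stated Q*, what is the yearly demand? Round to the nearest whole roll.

47,641 rolls per year

EOQ relation: Q² = 2DS/H, so rearrange for the unknown.
D = Q²H / (2S) = 797² × 30 / (2 × 200) = 47,640.68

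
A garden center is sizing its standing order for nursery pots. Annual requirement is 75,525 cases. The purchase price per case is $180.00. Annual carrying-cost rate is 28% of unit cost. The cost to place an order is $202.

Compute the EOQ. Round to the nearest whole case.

778 cases

H = i·C = 0.28 × $180 = $50.4000 per case-year
2DS/H = 2·75,525·202/50.4 = 605,398.81
EOQ = √605,398.81 ≈ 778.07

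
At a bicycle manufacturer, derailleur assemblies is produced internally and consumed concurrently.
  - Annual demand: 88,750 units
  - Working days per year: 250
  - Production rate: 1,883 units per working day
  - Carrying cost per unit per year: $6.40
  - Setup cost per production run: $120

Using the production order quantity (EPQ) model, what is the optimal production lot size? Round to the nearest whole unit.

2,025 units

Daily demand d = 88,750/250 = 355.000; p = 1883; 1 − d/p = 0.81147
EPQ = √(2DS / (H(1 − d/p)))
    = √(2 × 88,750 × 120 / (6.4 × 0.81147)) ≈ 2,025.18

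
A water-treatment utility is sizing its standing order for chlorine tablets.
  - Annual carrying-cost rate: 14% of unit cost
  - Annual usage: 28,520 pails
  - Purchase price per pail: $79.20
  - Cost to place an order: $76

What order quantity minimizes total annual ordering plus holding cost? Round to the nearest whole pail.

H = i·C = 0.14 × $79.2 = $11.0880 per pail-year
Q* = √(2·D·S / H) = √(2·28,520·76 / 11.088) = √390,966.8 ≈ 625.27

625 pails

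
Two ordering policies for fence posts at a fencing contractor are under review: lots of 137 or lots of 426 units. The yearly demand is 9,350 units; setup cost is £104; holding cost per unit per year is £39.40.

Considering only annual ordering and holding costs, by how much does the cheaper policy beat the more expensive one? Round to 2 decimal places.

TC(Q) = (D/Q)S + (Q/2)H
TC(137) = (9,350/137)×104 + (137/2)×39.4 = £9,796.71
TC(426) = (9,350/426)×104 + (426/2)×39.4 = £10,674.83
|ΔTC| = |£9,796.71 − £10,674.83| = £878.12

£878.12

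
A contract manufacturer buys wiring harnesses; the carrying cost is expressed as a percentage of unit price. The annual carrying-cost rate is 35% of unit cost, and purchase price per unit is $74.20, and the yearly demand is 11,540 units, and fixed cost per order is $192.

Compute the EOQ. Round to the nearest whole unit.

413 units

H = i·C = 0.35 × $74.2 = $25.9700 per unit-year
2DS/H = 2·11,540·192/25.97 = 170,633.81
EOQ = √170,633.81 ≈ 413.08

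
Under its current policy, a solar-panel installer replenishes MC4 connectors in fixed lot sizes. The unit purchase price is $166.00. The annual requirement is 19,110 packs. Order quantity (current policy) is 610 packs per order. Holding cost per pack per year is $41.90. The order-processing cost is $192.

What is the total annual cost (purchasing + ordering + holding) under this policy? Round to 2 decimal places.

Orders/yr = 19,110/610 = 31.328; ordering cost = 31.328 × $192 = $6,014.95
Average inventory = 610/2 = 305; holding cost = 305 × $41.9 = $12,779.50
Purchase cost = D·C = 19,110 × 166 = $3,172,260.00
Total = $6,014.95 + $12,779.50 + $3,172,260.00 = $3,191,054.45

$3,191,054.45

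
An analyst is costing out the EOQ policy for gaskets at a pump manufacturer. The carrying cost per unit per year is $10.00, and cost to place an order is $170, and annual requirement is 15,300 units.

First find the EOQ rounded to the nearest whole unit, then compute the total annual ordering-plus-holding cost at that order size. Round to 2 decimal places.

Q* = √(2·D·S / H) = √(2·15,300·170 / 10) = √520,200.0 ≈ 721.25 → Q = 721 units
Annual ordering cost = (D/Q)·S = (15,300/721) × 170 = $3,607.49
Annual holding cost  = (Q/2)·H = (721/2) × 10 = $3,605.00
Total = $3,607.49 + $3,605.00 = $7,212.49

$7,212.49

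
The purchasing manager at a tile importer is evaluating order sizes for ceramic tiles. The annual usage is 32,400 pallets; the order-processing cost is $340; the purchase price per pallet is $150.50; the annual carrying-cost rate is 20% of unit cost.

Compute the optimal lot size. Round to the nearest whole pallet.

Carrying cost H = $150.5 × 20% = $30.1000/pallet/yr
EOQ = √(2DS/H) = √(2 × 32,400 × 340 / 30.1)
    = √(731,960.13) ≈ 855.55

856 pallets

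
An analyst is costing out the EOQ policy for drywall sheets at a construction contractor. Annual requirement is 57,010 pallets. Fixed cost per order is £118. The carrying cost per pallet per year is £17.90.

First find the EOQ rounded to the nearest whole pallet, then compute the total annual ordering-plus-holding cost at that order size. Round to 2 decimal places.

EOQ = √(2DS/H) = √(2 × 57,010 × 118 / 17.9)
    = √(751,640.22) ≈ 866.97 → Q = 867 pallets
Annual ordering cost = (D/Q)·S = (57,010/867) × 118 = £7,759.15
Annual holding cost  = (Q/2)·H = (867/2) × 17.9 = £7,759.65
Total = £7,759.15 + £7,759.65 = £15,518.80

£15,518.80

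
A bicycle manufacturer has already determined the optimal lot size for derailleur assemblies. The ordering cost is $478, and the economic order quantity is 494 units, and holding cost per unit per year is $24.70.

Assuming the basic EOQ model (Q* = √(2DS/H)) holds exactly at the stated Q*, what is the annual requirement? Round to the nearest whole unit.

From Q* = √(2DS/H) ⇒ Q*² = 2DS/H.
D = Q²H / (2S) = 494² × 24.7 / (2 × 478) = 6,305.11

6,305 units per year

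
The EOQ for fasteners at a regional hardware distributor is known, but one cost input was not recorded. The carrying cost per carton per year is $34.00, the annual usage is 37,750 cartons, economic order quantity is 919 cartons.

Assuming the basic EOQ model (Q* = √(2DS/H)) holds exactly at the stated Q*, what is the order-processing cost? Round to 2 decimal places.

Since Q* = (2DS/H)^½, squaring gives Q*²·H = 2DS.
S = Q²H / (2D) = 919² × 34 / (2 × 37,750) = 380.3321

$380.33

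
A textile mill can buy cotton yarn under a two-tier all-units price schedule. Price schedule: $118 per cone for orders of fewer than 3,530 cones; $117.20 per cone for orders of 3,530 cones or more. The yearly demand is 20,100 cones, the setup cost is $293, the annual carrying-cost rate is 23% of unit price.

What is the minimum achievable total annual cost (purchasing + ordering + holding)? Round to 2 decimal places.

$2,389,679.35

H₁ = 23%×$118 = $27.1400;  H₂ = 23%×$117.20 = $26.9560
EOQ₁ = √(2×20,100×293/27.1400) = 658.78  (< 3,530, feasible at tier 1)
EOQ₂ = √(2×20,100×293/26.9560) = 661.03  (< 3,530 → use Q = 3,530 at tier-2 price)
TC(tier 1 (EOQ₁), Q≈658.8) = $2,389,679.35
TC(tier 2, Q≈3,530.0) = $2,404,965.70
Minimum at tier 1 (EOQ₁): $2,389,679.35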